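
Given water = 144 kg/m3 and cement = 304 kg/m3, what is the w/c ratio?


w/c = water / cement
w/c = 144 / 304 = 0.474

0.474


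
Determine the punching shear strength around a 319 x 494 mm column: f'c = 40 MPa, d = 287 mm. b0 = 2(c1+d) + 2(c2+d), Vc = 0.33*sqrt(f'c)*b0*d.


b0 = 2*(319 + 287) + 2*(494 + 287) = 2774 mm
Vc = 0.33 * sqrt(40) * 2774 * 287 / 1000
= 1661.62 kN

1661.62


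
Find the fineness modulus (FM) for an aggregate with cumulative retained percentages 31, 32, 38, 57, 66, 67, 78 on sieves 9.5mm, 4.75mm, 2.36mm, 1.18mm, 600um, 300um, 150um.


FM = sum(cumulative % retained) / 100
= 369 / 100
= 3.69

3.69


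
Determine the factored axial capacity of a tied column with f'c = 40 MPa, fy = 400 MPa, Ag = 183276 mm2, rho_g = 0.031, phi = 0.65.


Ast = rho * Ag = 0.031 * 183276 = 5681.556 mm2
phi*Pn = 0.65 * 0.80 * (0.85 * 40 * (183276 - 5681.556) + 400 * 5681.556) / 1000
= 4321.63 kN

4321.63


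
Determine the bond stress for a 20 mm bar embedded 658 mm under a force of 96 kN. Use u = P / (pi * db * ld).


u = P / (pi * db * ld)
= 96 * 1000 / (pi * 20 * 658)
= 2.322 MPa

2.322


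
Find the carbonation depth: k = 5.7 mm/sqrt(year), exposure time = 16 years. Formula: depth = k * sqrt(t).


depth = k * sqrt(t)
= 5.7 * sqrt(16)
= 22.8 mm

22.8


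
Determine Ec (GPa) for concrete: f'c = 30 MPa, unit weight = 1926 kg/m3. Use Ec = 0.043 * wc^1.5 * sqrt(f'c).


Ec = 0.043 * 1926^1.5 * sqrt(30) / 1000
= 19.91 GPa

19.91


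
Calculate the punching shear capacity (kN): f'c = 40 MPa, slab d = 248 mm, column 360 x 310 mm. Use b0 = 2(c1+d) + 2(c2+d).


b0 = 2*(360 + 248) + 2*(310 + 248) = 2332 mm
Vc = 0.33 * sqrt(40) * 2332 * 248 / 1000
= 1207.05 kN

1207.05


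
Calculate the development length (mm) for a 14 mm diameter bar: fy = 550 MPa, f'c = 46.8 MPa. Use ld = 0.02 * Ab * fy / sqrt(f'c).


Ab = pi * 14^2 / 4 = 153.938 mm2
ld = 0.02 * 153.938 * 550 / sqrt(46.8)
= 247.5 mm

247.5


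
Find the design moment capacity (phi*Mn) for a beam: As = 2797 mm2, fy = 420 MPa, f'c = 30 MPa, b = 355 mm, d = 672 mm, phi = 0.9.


a = As * fy / (0.85 * f'c * b)
= 2797 * 420 / (0.85 * 30 * 355)
= 129.7697 mm
Mn = As * fy * (d - a/2) / 10^6
= 713.2025 kN-m
phi*Mn = 0.9 * 713.2025 = 641.88 kN-m

641.88


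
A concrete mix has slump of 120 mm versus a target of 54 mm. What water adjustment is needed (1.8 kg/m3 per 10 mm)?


Difference = 54 - 120 = -66 mm
Water adjustment = -66 * 1.8 / 10 = -11.9 kg/m3

-11.9


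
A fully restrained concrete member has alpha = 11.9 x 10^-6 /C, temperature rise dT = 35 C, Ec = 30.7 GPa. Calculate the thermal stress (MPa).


sigma = alpha * dT * Ec
= 11.9e-6 * 35 * 30.7 * 1000
= 12.787 MPa

12.787


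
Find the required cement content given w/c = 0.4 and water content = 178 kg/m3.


Cement = water / (w/c)
= 178 / 0.4
= 445.0 kg/m3

445.0


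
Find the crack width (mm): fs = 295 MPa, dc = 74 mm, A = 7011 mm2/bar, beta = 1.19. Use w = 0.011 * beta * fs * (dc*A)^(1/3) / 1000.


w = 0.011 * beta * fs * (dc * A)^(1/3) / 1000
= 0.011 * 1.19 * 295 * (74 * 7011)^(1/3) / 1000
= 0.31 mm

0.31


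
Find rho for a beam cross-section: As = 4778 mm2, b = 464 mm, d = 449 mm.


rho = As / (b * d)
= 4778 / (464 * 449)
= 0.0229

0.0229


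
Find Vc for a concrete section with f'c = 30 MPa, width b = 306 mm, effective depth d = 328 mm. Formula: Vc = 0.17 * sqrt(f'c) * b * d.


Vc = 0.17 * sqrt(30) * 306 * 328 / 1000
= 93.46 kN

93.46


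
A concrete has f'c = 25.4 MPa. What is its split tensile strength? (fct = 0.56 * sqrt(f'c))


fct = 0.56 * sqrt(25.4)
= 0.56 * 5.04
= 2.822 MPa

2.822


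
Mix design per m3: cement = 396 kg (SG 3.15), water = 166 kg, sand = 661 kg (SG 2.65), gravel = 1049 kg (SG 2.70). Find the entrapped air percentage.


Vol cement = 396 / (3.15 * 1000) = 0.125714 m3
Vol water = 166 / 1000 = 0.166 m3
Vol sand = 661 / (2.65 * 1000) = 0.249434 m3
Vol gravel = 1049 / (2.70 * 1000) = 0.388519 m3
Total solid + water volume = 0.929667 m3
Air = (1 - 0.929667) * 100 = 7.03%

7.03


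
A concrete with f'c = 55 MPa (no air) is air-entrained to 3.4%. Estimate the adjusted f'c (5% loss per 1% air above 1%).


Strength loss = (3.4 - 1) * 5 = 12.0%
f'c = 55 * (1 - 12.0/100)
= 48.4 MPa

48.4


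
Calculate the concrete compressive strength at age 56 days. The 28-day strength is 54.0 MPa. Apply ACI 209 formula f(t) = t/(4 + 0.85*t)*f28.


f(56) = 56 / (4 + 0.85 * 56) * 54.0
= 56 / 51.6 * 54.0
= 58.6 MPa

58.6


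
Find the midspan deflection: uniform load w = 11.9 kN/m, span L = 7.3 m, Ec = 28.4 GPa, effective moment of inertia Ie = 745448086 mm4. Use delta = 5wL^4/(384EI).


Convert: L = 7.3 m = 7300 mm, Ec = 28.4 GPa = 28400 MPa
delta = 5 * 11.9 * 7300^4 / (384 * 28400 * 745448086)
= 20.78 mm

20.78


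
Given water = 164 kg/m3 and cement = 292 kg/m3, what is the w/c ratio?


w/c = water / cement
w/c = 164 / 292 = 0.562

0.562


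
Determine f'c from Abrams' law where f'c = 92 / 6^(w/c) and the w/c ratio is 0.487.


f'c = 92 / 6^0.487
= 92 / 2.393
= 38.44 MPa

38.44


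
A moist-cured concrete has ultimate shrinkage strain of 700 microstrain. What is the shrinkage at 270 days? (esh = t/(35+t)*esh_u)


esh(270) = 270 / (35 + 270) * 700
= 270 / 305 * 700
= 619.7 microstrain

619.7


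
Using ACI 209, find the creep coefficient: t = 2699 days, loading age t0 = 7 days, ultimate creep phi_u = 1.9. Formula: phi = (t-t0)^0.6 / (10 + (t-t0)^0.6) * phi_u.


dt = 2699 - 7 = 2692
phi = 2692^0.6 / (10 + 2692^0.6) * 1.9
= 1.747

1.747


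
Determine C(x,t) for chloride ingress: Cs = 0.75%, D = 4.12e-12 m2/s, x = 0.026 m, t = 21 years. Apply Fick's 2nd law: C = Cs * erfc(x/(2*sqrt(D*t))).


t_seconds = 21 * 365.25 * 24 * 3600 = 662709600.0 s
arg = 0.026 / (2 * sqrt(4.12e-12 * 662709600.0))
= 0.2488
erfc(0.2488) = 0.725
C = 0.75 * 0.725 = 0.5437%

0.5437


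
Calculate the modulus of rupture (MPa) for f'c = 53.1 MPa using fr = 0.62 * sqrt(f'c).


fr = 0.62 * sqrt(53.1)
= 4.518 MPa

4.518


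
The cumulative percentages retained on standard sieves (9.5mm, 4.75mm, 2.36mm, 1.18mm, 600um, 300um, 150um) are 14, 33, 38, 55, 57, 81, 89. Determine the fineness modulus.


FM = sum(cumulative % retained) / 100
= 367 / 100
= 3.67

3.67


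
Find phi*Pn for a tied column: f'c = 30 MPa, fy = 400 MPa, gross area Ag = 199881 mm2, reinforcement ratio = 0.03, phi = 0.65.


Ast = rho * Ag = 0.03 * 199881 = 5996.43 mm2
phi*Pn = 0.65 * 0.80 * (0.85 * 30 * (199881 - 5996.43) + 400 * 5996.43) / 1000
= 3818.17 kN

3818.17


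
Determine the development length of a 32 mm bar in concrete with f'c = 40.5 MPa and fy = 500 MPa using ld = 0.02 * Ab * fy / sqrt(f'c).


Ab = pi * 32^2 / 4 = 804.248 mm2
ld = 0.02 * 804.248 * 500 / sqrt(40.5)
= 1263.8 mm

1263.8


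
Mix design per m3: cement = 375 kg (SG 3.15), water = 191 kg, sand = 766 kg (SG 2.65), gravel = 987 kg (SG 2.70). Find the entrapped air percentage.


Vol cement = 375 / (3.15 * 1000) = 0.119048 m3
Vol water = 191 / 1000 = 0.191 m3
Vol sand = 766 / (2.65 * 1000) = 0.289057 m3
Vol gravel = 987 / (2.70 * 1000) = 0.365556 m3
Total solid + water volume = 0.96466 m3
Air = (1 - 0.96466) * 100 = 3.53%

3.53


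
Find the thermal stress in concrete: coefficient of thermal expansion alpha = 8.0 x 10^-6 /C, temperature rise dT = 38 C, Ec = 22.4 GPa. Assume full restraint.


sigma = alpha * dT * Ec
= 8.0e-6 * 38 * 22.4 * 1000
= 6.81 MPa

6.81


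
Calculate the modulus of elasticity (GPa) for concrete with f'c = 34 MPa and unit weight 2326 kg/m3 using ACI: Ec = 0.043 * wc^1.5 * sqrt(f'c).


Ec = 0.043 * 2326^1.5 * sqrt(34) / 1000
= 28.13 GPa

28.13


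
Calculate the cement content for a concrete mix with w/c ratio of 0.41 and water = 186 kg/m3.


Cement = water / (w/c)
= 186 / 0.41
= 453.7 kg/m3

453.7


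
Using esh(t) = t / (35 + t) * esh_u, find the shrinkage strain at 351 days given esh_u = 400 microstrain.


esh(351) = 351 / (35 + 351) * 400
= 351 / 386 * 400
= 363.7 microstrain

363.7


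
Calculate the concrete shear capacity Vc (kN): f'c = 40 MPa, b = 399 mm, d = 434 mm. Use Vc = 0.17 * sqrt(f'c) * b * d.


Vc = 0.17 * sqrt(40) * 399 * 434 / 1000
= 186.18 kN

186.18


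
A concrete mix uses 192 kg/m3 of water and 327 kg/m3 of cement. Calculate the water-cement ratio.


w/c = water / cement
w/c = 192 / 327 = 0.587

0.587


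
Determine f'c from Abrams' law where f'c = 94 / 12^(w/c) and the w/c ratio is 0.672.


f'c = 94 / 12^0.672
= 94 / 5.311
= 17.7 MPa

17.7


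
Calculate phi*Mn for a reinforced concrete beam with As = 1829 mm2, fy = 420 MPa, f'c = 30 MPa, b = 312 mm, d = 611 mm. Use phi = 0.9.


a = As * fy / (0.85 * f'c * b)
= 1829 * 420 / (0.85 * 30 * 312)
= 96.5535 mm
Mn = As * fy * (d - a/2) / 10^6
= 432.2727 kN-m
phi*Mn = 0.9 * 432.2727 = 389.05 kN-m

389.05


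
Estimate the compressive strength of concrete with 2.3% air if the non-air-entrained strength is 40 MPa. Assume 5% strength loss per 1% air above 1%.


Strength loss = (2.3 - 1) * 5 = 6.5%
f'c = 40 * (1 - 6.5/100)
= 37.4 MPa

37.4


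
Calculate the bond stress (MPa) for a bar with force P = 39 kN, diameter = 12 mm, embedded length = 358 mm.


u = P / (pi * db * ld)
= 39 * 1000 / (pi * 12 * 358)
= 2.89 MPa

2.89


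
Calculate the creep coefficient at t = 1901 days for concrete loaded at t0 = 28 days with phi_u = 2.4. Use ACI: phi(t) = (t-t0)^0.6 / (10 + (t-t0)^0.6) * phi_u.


dt = 1901 - 28 = 1873
phi = 1873^0.6 / (10 + 1873^0.6) * 2.4
= 2.165

2.165


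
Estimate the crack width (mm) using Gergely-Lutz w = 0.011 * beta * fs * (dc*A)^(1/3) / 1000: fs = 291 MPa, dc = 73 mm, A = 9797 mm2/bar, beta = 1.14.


w = 0.011 * beta * fs * (dc * A)^(1/3) / 1000
= 0.011 * 1.14 * 291 * (73 * 9797)^(1/3) / 1000
= 0.326 mm

0.326


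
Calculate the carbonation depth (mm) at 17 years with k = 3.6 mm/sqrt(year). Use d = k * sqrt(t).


depth = k * sqrt(t)
= 3.6 * sqrt(17)
= 14.84 mm

14.84


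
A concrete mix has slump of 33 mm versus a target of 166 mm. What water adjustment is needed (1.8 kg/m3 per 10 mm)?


Difference = 166 - 33 = 133 mm
Water adjustment = 133 * 1.8 / 10 = 23.9 kg/m3

23.9


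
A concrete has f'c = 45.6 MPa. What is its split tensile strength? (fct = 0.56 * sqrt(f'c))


fct = 0.56 * sqrt(45.6)
= 0.56 * 6.753
= 3.782 MPa

3.782


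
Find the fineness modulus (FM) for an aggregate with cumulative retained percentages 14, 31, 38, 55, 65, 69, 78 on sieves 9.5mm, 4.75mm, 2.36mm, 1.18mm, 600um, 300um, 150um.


FM = sum(cumulative % retained) / 100
= 350 / 100
= 3.5

3.5


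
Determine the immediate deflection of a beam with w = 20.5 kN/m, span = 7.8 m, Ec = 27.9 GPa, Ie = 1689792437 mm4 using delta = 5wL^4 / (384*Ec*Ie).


Convert: L = 7.8 m = 7800 mm, Ec = 27.9 GPa = 27900 MPa
delta = 5 * 20.5 * 7800^4 / (384 * 27900 * 1689792437)
= 20.96 mm

20.96


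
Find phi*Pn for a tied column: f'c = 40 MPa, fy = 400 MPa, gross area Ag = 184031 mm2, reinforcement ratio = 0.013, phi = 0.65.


Ast = rho * Ag = 0.013 * 184031 = 2392.403 mm2
phi*Pn = 0.65 * 0.80 * (0.85 * 40 * (184031 - 2392.403) + 400 * 2392.403) / 1000
= 3708.99 kN

3708.99


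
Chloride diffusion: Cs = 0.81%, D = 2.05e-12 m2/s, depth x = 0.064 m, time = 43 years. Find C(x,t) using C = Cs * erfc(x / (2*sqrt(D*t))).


t_seconds = 43 * 365.25 * 24 * 3600 = 1356976800.0 s
arg = 0.064 / (2 * sqrt(2.05e-12 * 1356976800.0))
= 0.6067
erfc(0.6067) = 0.3909
C = 0.81 * 0.3909 = 0.3166%

0.3166


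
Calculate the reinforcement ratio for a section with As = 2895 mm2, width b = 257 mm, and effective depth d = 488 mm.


rho = As / (b * d)
= 2895 / (257 * 488)
= 0.0231

0.0231


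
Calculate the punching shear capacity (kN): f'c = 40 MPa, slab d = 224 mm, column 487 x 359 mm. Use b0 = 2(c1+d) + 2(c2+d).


b0 = 2*(487 + 224) + 2*(359 + 224) = 2588 mm
Vc = 0.33 * sqrt(40) * 2588 * 224 / 1000
= 1209.92 kN

1209.92


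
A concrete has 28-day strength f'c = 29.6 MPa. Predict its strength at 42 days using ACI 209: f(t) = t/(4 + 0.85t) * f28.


f(42) = 42 / (4 + 0.85 * 42) * 29.6
= 42 / 39.7 * 29.6
= 31.31 MPa

31.31


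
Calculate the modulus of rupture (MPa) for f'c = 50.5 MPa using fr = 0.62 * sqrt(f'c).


fr = 0.62 * sqrt(50.5)
= 4.406 MPa

4.406


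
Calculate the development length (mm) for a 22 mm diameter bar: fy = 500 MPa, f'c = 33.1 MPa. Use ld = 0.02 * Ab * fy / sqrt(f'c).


Ab = pi * 22^2 / 4 = 380.133 mm2
ld = 0.02 * 380.133 * 500 / sqrt(33.1)
= 660.7 mm

660.7


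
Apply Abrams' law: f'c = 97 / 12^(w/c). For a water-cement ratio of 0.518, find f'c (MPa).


f'c = 97 / 12^0.518
= 97 / 3.623
= 26.78 MPa

26.78


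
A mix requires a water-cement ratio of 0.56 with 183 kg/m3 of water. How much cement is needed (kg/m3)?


Cement = water / (w/c)
= 183 / 0.56
= 326.8 kg/m3

326.8


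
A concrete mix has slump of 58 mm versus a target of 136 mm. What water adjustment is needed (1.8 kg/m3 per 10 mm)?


Difference = 136 - 58 = 78 mm
Water adjustment = 78 * 1.8 / 10 = 14.0 kg/m3

14.0


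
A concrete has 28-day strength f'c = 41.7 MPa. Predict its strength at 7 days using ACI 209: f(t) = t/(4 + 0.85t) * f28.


f(7) = 7 / (4 + 0.85 * 7) * 41.7
= 7 / 9.95 * 41.7
= 29.34 MPa

29.34


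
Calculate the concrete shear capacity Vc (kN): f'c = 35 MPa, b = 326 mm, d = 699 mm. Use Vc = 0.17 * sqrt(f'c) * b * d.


Vc = 0.17 * sqrt(35) * 326 * 699 / 1000
= 229.18 kN

229.18


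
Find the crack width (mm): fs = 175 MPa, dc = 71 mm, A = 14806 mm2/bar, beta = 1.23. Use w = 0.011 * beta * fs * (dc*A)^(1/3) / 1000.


w = 0.011 * beta * fs * (dc * A)^(1/3) / 1000
= 0.011 * 1.23 * 175 * (71 * 14806)^(1/3) / 1000
= 0.241 mm

0.241


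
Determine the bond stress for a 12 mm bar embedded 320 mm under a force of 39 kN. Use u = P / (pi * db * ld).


u = P / (pi * db * ld)
= 39 * 1000 / (pi * 12 * 320)
= 3.233 MPa

3.233


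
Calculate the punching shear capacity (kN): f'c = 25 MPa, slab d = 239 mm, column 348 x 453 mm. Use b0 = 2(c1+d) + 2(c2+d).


b0 = 2*(348 + 239) + 2*(453 + 239) = 2558 mm
Vc = 0.33 * sqrt(25) * 2558 * 239 / 1000
= 1008.75 kN

1008.75


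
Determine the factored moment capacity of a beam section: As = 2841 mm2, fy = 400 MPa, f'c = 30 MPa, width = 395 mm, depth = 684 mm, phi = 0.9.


a = As * fy / (0.85 * f'c * b)
= 2841 * 400 / (0.85 * 30 * 395)
= 112.822 mm
Mn = As * fy * (d - a/2) / 10^6
= 713.1921 kN-m
phi*Mn = 0.9 * 713.1921 = 641.87 kN-m

641.87


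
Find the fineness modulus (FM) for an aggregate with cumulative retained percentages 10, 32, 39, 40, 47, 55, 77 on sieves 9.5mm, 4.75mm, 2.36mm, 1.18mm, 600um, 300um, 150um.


FM = sum(cumulative % retained) / 100
= 300 / 100
= 3.0

3.0


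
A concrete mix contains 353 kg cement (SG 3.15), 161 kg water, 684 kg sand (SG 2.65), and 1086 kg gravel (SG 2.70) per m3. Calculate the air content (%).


Vol cement = 353 / (3.15 * 1000) = 0.112063 m3
Vol water = 161 / 1000 = 0.161 m3
Vol sand = 684 / (2.65 * 1000) = 0.258113 m3
Vol gravel = 1086 / (2.70 * 1000) = 0.402222 m3
Total solid + water volume = 0.933399 m3
Air = (1 - 0.933399) * 100 = 6.66%

6.66


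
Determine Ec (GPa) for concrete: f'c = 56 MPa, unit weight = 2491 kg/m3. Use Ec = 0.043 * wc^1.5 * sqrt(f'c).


Ec = 0.043 * 2491^1.5 * sqrt(56) / 1000
= 40.01 GPa

40.01


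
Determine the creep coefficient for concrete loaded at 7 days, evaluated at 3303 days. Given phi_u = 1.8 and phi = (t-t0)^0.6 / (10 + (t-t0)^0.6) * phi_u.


dt = 3303 - 7 = 3296
phi = 3296^0.6 / (10 + 3296^0.6) * 1.8
= 1.671

1.671


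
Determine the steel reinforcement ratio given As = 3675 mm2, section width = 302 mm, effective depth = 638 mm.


rho = As / (b * d)
= 3675 / (302 * 638)
= 0.0191

0.0191


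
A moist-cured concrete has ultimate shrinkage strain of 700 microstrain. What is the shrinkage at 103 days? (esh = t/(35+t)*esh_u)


esh(103) = 103 / (35 + 103) * 700
= 103 / 138 * 700
= 522.5 microstrain

522.5


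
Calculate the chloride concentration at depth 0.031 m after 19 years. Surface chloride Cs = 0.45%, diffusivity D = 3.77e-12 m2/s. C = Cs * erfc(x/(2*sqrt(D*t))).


t_seconds = 19 * 365.25 * 24 * 3600 = 599594400.0 s
arg = 0.031 / (2 * sqrt(3.77e-12 * 599594400.0))
= 0.326
erfc(0.326) = 0.6448
C = 0.45 * 0.6448 = 0.2901%

0.2901


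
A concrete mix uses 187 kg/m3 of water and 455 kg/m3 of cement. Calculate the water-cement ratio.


w/c = water / cement
w/c = 187 / 455 = 0.411

0.411


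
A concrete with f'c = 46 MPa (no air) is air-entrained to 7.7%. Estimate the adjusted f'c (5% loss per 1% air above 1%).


Strength loss = (7.7 - 1) * 5 = 33.5%
f'c = 46 * (1 - 33.5/100)
= 30.59 MPa

30.59


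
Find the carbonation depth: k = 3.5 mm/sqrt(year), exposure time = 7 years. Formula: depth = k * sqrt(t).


depth = k * sqrt(t)
= 3.5 * sqrt(7)
= 9.26 mm

9.26


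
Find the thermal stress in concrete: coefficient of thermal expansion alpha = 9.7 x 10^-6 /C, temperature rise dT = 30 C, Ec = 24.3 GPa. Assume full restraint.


sigma = alpha * dT * Ec
= 9.7e-6 * 30 * 24.3 * 1000
= 7.071 MPa

7.071


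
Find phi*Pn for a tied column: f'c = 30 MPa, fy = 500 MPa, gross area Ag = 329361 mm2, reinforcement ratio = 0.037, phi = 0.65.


Ast = rho * Ag = 0.037 * 329361 = 12186.357 mm2
phi*Pn = 0.65 * 0.80 * (0.85 * 30 * (329361 - 12186.357) + 500 * 12186.357) / 1000
= 7374.19 kN

7374.19


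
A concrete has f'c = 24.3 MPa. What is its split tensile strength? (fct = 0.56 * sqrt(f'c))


fct = 0.56 * sqrt(24.3)
= 0.56 * 4.93
= 2.761 MPa

2.761


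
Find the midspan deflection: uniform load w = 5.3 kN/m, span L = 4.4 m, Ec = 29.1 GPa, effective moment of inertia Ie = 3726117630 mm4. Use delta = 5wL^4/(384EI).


Convert: L = 4.4 m = 4400 mm, Ec = 29.1 GPa = 29100 MPa
delta = 5 * 5.3 * 4400^4 / (384 * 29100 * 3726117630)
= 0.24 mm

0.24


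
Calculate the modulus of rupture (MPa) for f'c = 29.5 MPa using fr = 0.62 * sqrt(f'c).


fr = 0.62 * sqrt(29.5)
= 3.367 MPa

3.367


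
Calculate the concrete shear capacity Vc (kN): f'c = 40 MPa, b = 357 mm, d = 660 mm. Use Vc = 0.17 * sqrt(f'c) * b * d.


Vc = 0.17 * sqrt(40) * 357 * 660 / 1000
= 253.33 kN

253.33


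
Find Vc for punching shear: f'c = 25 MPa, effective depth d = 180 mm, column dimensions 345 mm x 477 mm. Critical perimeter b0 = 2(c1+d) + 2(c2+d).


b0 = 2*(345 + 180) + 2*(477 + 180) = 2364 mm
Vc = 0.33 * sqrt(25) * 2364 * 180 / 1000
= 702.11 kN

702.11


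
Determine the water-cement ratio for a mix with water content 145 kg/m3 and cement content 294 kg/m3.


w/c = water / cement
w/c = 145 / 294 = 0.493

0.493


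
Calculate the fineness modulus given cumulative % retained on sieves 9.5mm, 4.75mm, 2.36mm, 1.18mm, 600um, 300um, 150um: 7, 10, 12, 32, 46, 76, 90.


FM = sum(cumulative % retained) / 100
= 273 / 100
= 2.73

2.73


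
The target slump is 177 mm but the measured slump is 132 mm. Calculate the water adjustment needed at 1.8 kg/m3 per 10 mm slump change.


Difference = 177 - 132 = 45 mm
Water adjustment = 45 * 1.8 / 10 = 8.1 kg/m3

8.1


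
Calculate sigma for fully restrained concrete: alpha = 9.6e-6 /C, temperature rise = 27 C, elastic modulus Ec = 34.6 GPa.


sigma = alpha * dT * Ec
= 9.6e-6 * 27 * 34.6 * 1000
= 8.968 MPa

8.968


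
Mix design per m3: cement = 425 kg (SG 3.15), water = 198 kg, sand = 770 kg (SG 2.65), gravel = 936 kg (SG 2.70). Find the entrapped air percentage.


Vol cement = 425 / (3.15 * 1000) = 0.134921 m3
Vol water = 198 / 1000 = 0.198 m3
Vol sand = 770 / (2.65 * 1000) = 0.290566 m3
Vol gravel = 936 / (2.70 * 1000) = 0.346667 m3
Total solid + water volume = 0.970153 m3
Air = (1 - 0.970153) * 100 = 2.98%

2.98


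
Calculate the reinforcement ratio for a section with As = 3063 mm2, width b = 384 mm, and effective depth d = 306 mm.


rho = As / (b * d)
= 3063 / (384 * 306)
= 0.0261

0.0261


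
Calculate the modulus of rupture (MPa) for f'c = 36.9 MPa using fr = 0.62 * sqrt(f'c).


fr = 0.62 * sqrt(36.9)
= 3.766 MPa

3.766


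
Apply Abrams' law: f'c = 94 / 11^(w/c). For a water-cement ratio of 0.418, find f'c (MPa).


f'c = 94 / 11^0.418
= 94 / 2.725
= 34.5 MPa

34.5


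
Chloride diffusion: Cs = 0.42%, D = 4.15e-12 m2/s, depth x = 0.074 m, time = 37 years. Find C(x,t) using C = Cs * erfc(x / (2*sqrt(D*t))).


t_seconds = 37 * 365.25 * 24 * 3600 = 1167631200.0 s
arg = 0.074 / (2 * sqrt(4.15e-12 * 1167631200.0))
= 0.5315
erfc(0.5315) = 0.4522
C = 0.42 * 0.4522 = 0.1899%

0.1899


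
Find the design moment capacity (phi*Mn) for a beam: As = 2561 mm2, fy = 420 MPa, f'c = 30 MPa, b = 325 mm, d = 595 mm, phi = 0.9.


a = As * fy / (0.85 * f'c * b)
= 2561 * 420 / (0.85 * 30 * 325)
= 129.7882 mm
Mn = As * fy * (d - a/2) / 10^6
= 570.1925 kN-m
phi*Mn = 0.9 * 570.1925 = 513.17 kN-m

513.17


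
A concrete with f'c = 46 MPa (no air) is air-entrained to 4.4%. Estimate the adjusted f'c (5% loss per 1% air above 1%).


Strength loss = (4.4 - 1) * 5 = 17.0%
f'c = 46 * (1 - 17.0/100)
= 38.18 MPa

38.18


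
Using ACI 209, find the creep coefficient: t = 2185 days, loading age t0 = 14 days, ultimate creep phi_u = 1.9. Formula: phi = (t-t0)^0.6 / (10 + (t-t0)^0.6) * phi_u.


dt = 2185 - 14 = 2171
phi = 2171^0.6 / (10 + 2171^0.6) * 1.9
= 1.728

1.728


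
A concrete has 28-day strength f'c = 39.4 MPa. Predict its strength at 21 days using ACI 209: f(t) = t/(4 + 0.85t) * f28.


f(21) = 21 / (4 + 0.85 * 21) * 39.4
= 21 / 21.85 * 39.4
= 37.87 MPa

37.87


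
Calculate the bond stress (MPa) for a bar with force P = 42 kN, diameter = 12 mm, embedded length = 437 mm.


u = P / (pi * db * ld)
= 42 * 1000 / (pi * 12 * 437)
= 2.549 MPa

2.549


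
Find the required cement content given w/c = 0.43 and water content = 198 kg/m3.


Cement = water / (w/c)
= 198 / 0.43
= 460.5 kg/m3

460.5


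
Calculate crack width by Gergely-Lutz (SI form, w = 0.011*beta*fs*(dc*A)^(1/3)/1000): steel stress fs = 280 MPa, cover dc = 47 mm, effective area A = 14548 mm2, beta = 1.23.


w = 0.011 * beta * fs * (dc * A)^(1/3) / 1000
= 0.011 * 1.23 * 280 * (47 * 14548)^(1/3) / 1000
= 0.334 mm

0.334


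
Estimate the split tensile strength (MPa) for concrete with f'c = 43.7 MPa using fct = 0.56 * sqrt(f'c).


fct = 0.56 * sqrt(43.7)
= 0.56 * 6.611
= 3.702 MPa

3.702


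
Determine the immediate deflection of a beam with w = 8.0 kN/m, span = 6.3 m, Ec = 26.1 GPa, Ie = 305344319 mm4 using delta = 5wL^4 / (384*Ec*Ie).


Convert: L = 6.3 m = 6300 mm, Ec = 26.1 GPa = 26100 MPa
delta = 5 * 8.0 * 6300^4 / (384 * 26100 * 305344319)
= 20.59 mm

20.59


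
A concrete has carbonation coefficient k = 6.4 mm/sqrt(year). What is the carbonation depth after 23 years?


depth = k * sqrt(t)
= 6.4 * sqrt(23)
= 30.69 mm

30.69


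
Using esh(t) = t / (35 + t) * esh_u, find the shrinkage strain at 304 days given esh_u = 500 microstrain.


esh(304) = 304 / (35 + 304) * 500
= 304 / 339 * 500
= 448.4 microstrain

448.4


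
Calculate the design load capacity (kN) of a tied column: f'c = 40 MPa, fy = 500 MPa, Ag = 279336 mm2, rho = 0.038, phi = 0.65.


Ast = rho * Ag = 0.038 * 279336 = 10614.768 mm2
phi*Pn = 0.65 * 0.80 * (0.85 * 40 * (279336 - 10614.768) + 500 * 10614.768) / 1000
= 7510.83 kN

7510.83


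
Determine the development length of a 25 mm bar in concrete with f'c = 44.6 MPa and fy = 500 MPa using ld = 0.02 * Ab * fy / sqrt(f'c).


Ab = pi * 25^2 / 4 = 490.874 mm2
ld = 0.02 * 490.874 * 500 / sqrt(44.6)
= 735.0 mm

735.0


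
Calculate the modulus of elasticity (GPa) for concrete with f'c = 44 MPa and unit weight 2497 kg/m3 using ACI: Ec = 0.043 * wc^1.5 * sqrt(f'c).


Ec = 0.043 * 2497^1.5 * sqrt(44) / 1000
= 35.59 GPa

35.59


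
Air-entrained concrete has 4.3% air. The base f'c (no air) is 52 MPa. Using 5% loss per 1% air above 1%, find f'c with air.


Strength loss = (4.3 - 1) * 5 = 16.5%
f'c = 52 * (1 - 16.5/100)
= 43.42 MPa

43.42


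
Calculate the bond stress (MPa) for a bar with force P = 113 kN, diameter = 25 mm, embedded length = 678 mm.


u = P / (pi * db * ld)
= 113 * 1000 / (pi * 25 * 678)
= 2.122 MPa

2.122


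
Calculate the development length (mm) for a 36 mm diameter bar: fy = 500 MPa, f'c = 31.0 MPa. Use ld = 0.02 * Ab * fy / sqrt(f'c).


Ab = pi * 36^2 / 4 = 1017.876 mm2
ld = 0.02 * 1017.876 * 500 / sqrt(31.0)
= 1828.2 mm

1828.2


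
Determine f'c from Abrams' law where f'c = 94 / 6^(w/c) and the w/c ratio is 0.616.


f'c = 94 / 6^0.616
= 94 / 3.015
= 31.17 MPa

31.17


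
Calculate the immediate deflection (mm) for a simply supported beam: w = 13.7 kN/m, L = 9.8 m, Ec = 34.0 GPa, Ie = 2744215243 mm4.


Convert: L = 9.8 m = 9800 mm, Ec = 34.0 GPa = 34000 MPa
delta = 5 * 13.7 * 9800^4 / (384 * 34000 * 2744215243)
= 17.63 mm

17.63


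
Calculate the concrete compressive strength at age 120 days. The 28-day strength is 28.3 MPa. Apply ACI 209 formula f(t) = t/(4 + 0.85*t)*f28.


f(120) = 120 / (4 + 0.85 * 120) * 28.3
= 120 / 106.0 * 28.3
= 32.04 MPa

32.04


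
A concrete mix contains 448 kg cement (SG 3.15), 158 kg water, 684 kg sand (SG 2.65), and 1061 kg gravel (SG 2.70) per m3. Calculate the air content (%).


Vol cement = 448 / (3.15 * 1000) = 0.142222 m3
Vol water = 158 / 1000 = 0.158 m3
Vol sand = 684 / (2.65 * 1000) = 0.258113 m3
Vol gravel = 1061 / (2.70 * 1000) = 0.392963 m3
Total solid + water volume = 0.951298 m3
Air = (1 - 0.951298) * 100 = 4.87%

4.87


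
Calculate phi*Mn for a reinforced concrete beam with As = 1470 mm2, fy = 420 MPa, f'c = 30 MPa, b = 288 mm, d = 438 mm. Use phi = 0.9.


a = As * fy / (0.85 * f'c * b)
= 1470 * 420 / (0.85 * 30 * 288)
= 84.0686 mm
Mn = As * fy * (d - a/2) / 10^6
= 244.4692 kN-m
phi*Mn = 0.9 * 244.4692 = 220.02 kN-m

220.02


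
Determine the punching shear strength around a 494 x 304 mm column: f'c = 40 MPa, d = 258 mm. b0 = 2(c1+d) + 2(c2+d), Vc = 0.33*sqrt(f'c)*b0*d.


b0 = 2*(494 + 258) + 2*(304 + 258) = 2628 mm
Vc = 0.33 * sqrt(40) * 2628 * 258 / 1000
= 1415.11 kN

1415.11


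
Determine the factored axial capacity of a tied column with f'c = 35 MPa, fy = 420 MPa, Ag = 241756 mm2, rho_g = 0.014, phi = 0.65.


Ast = rho * Ag = 0.014 * 241756 = 3384.584 mm2
phi*Pn = 0.65 * 0.80 * (0.85 * 35 * (241756 - 3384.584) + 420 * 3384.584) / 1000
= 4426.8 kN

4426.8


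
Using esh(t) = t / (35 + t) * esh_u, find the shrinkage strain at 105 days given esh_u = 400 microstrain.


esh(105) = 105 / (35 + 105) * 400
= 105 / 140 * 400
= 300.0 microstrain

300.0


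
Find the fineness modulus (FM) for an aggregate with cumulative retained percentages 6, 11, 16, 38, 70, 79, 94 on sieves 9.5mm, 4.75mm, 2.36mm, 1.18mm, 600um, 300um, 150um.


FM = sum(cumulative % retained) / 100
= 314 / 100
= 3.14

3.14


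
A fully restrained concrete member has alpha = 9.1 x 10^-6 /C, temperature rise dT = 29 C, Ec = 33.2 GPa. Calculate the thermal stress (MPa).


sigma = alpha * dT * Ec
= 9.1e-6 * 29 * 33.2 * 1000
= 8.761 MPa

8.761


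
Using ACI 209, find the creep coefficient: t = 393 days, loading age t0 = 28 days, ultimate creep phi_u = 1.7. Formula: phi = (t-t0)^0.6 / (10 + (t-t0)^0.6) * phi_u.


dt = 393 - 28 = 365
phi = 365^0.6 / (10 + 365^0.6) * 1.7
= 1.318

1.318


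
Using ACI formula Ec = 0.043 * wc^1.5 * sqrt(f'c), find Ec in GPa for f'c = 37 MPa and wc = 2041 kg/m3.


Ec = 0.043 * 2041^1.5 * sqrt(37) / 1000
= 24.12 GPa

24.12


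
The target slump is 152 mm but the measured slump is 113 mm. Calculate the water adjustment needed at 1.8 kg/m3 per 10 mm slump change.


Difference = 152 - 113 = 39 mm
Water adjustment = 39 * 1.8 / 10 = 7.0 kg/m3

7.0


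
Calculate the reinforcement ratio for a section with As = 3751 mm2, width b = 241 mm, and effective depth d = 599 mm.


rho = As / (b * d)
= 3751 / (241 * 599)
= 0.026

0.026


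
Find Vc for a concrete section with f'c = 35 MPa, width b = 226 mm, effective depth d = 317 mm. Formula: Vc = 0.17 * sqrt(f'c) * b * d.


Vc = 0.17 * sqrt(35) * 226 * 317 / 1000
= 72.05 kN

72.05


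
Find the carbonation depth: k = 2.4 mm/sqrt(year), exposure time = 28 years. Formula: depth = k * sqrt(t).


depth = k * sqrt(t)
= 2.4 * sqrt(28)
= 12.7 mm

12.7


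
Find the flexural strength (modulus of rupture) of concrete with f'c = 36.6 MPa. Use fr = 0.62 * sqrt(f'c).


fr = 0.62 * sqrt(36.6)
= 3.751 MPa

3.751


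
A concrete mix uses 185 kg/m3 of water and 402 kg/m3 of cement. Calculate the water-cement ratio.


w/c = water / cement
w/c = 185 / 402 = 0.46

0.46


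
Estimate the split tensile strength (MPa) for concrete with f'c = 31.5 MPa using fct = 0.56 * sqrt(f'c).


fct = 0.56 * sqrt(31.5)
= 0.56 * 5.612
= 3.143 MPa

3.143


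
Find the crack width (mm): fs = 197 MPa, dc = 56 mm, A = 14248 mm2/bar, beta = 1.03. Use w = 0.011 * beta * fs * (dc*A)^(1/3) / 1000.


w = 0.011 * beta * fs * (dc * A)^(1/3) / 1000
= 0.011 * 1.03 * 197 * (56 * 14248)^(1/3) / 1000
= 0.207 mm

0.207


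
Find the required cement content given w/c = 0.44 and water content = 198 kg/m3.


Cement = water / (w/c)
= 198 / 0.44
= 450.0 kg/m3

450.0


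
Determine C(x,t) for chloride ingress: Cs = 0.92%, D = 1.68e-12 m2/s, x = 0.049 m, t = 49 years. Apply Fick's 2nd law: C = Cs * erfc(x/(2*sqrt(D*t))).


t_seconds = 49 * 365.25 * 24 * 3600 = 1546322400.0 s
arg = 0.049 / (2 * sqrt(1.68e-12 * 1546322400.0))
= 0.4807
erfc(0.4807) = 0.4966
C = 0.92 * 0.4966 = 0.4569%

0.4569


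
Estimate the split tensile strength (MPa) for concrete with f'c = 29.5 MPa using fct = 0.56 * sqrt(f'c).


fct = 0.56 * sqrt(29.5)
= 0.56 * 5.431
= 3.042 MPa

3.042


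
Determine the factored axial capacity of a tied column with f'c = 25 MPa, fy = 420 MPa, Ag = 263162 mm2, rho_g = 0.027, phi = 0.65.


Ast = rho * Ag = 0.027 * 263162 = 7105.374 mm2
phi*Pn = 0.65 * 0.80 * (0.85 * 25 * (263162 - 7105.374) + 420 * 7105.374) / 1000
= 4381.24 kN

4381.24


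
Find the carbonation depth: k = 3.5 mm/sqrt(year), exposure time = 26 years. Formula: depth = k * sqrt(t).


depth = k * sqrt(t)
= 3.5 * sqrt(26)
= 17.85 mm

17.85


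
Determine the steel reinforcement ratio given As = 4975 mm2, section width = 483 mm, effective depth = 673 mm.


rho = As / (b * d)
= 4975 / (483 * 673)
= 0.0153

0.0153


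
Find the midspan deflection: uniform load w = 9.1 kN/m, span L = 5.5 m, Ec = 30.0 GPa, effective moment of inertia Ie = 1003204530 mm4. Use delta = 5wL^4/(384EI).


Convert: L = 5.5 m = 5500 mm, Ec = 30.0 GPa = 30000 MPa
delta = 5 * 9.1 * 5500^4 / (384 * 30000 * 1003204530)
= 3.6 mm

3.6


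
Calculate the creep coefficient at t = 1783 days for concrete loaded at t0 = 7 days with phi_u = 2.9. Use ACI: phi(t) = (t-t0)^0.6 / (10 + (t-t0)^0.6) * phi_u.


dt = 1783 - 7 = 1776
phi = 1776^0.6 / (10 + 1776^0.6) * 2.9
= 2.607

2.607


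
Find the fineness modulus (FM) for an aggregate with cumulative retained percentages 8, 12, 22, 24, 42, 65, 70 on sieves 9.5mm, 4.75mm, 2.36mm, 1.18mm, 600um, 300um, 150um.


FM = sum(cumulative % retained) / 100
= 243 / 100
= 2.43

2.43


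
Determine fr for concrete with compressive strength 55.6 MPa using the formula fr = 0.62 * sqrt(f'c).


fr = 0.62 * sqrt(55.6)
= 4.623 MPa

4.623


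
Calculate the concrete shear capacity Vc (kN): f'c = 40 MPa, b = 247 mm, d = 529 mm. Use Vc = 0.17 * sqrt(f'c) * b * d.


Vc = 0.17 * sqrt(40) * 247 * 529 / 1000
= 140.49 kN

140.49


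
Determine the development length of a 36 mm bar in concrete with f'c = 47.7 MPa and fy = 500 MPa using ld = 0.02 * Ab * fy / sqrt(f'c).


Ab = pi * 36^2 / 4 = 1017.876 mm2
ld = 0.02 * 1017.876 * 500 / sqrt(47.7)
= 1473.8 mm

1473.8


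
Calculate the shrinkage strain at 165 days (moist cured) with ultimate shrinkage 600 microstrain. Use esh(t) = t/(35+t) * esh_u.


esh(165) = 165 / (35 + 165) * 600
= 165 / 200 * 600
= 495.0 microstrain

495.0


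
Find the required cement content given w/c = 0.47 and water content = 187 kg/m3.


Cement = water / (w/c)
= 187 / 0.47
= 397.9 kg/m3

397.9


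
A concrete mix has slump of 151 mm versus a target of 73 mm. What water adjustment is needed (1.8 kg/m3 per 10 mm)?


Difference = 73 - 151 = -78 mm
Water adjustment = -78 * 1.8 / 10 = -14.0 kg/m3

-14.0


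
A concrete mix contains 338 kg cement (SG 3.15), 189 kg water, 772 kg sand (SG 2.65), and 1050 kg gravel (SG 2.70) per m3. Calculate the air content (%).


Vol cement = 338 / (3.15 * 1000) = 0.107302 m3
Vol water = 189 / 1000 = 0.189 m3
Vol sand = 772 / (2.65 * 1000) = 0.291321 m3
Vol gravel = 1050 / (2.70 * 1000) = 0.388889 m3
Total solid + water volume = 0.976511 m3
Air = (1 - 0.976511) * 100 = 2.35%

2.35


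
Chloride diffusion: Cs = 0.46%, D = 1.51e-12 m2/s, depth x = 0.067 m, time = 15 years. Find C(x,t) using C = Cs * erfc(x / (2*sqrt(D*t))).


t_seconds = 15 * 365.25 * 24 * 3600 = 473364000.0 s
arg = 0.067 / (2 * sqrt(1.51e-12 * 473364000.0))
= 1.253
erfc(1.253) = 0.0764
C = 0.46 * 0.0764 = 0.0351%

0.0351


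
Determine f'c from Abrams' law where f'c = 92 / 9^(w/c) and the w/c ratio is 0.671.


f'c = 92 / 9^0.671
= 92 / 4.368
= 21.06 MPa

21.06


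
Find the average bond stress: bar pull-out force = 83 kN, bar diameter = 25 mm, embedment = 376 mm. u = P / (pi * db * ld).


u = P / (pi * db * ld)
= 83 * 1000 / (pi * 25 * 376)
= 2.811 MPa

2.811


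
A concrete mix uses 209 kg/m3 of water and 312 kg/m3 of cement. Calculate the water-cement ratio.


w/c = water / cement
w/c = 209 / 312 = 0.67

0.67


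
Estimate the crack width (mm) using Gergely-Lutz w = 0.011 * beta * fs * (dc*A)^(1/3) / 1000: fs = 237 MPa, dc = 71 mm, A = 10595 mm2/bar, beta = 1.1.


w = 0.011 * beta * fs * (dc * A)^(1/3) / 1000
= 0.011 * 1.1 * 237 * (71 * 10595)^(1/3) / 1000
= 0.261 mm

0.261


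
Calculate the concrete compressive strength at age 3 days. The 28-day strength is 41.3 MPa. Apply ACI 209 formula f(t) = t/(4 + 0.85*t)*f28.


f(3) = 3 / (4 + 0.85 * 3) * 41.3
= 3 / 6.55 * 41.3
= 18.92 MPa

18.92


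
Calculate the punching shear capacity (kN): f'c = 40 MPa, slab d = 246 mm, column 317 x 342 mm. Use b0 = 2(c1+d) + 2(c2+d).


b0 = 2*(317 + 246) + 2*(342 + 246) = 2302 mm
Vc = 0.33 * sqrt(40) * 2302 * 246 / 1000
= 1181.91 kN

1181.91


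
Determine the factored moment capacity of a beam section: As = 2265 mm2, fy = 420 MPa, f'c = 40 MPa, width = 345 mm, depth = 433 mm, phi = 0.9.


a = As * fy / (0.85 * f'c * b)
= 2265 * 420 / (0.85 * 40 * 345)
= 81.0997 mm
Mn = As * fy * (d - a/2) / 10^6
= 373.3378 kN-m
phi*Mn = 0.9 * 373.3378 = 336.0 kN-m

336.0


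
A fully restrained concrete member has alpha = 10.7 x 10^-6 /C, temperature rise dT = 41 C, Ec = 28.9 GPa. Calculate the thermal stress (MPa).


sigma = alpha * dT * Ec
= 10.7e-6 * 41 * 28.9 * 1000
= 12.678 MPa

12.678


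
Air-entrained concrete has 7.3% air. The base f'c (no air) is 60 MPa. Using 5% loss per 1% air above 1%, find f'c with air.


Strength loss = (7.3 - 1) * 5 = 31.5%
f'c = 60 * (1 - 31.5/100)
= 41.1 MPa

41.1


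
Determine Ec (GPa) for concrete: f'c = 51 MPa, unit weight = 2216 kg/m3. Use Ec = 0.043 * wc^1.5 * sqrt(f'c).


Ec = 0.043 * 2216^1.5 * sqrt(51) / 1000
= 32.03 GPa

32.03


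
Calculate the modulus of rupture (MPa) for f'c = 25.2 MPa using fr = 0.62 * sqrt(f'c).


fr = 0.62 * sqrt(25.2)
= 3.112 MPa

3.112


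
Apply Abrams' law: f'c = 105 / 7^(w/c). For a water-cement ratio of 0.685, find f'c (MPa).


f'c = 105 / 7^0.685
= 105 / 3.792
= 27.69 MPa

27.69


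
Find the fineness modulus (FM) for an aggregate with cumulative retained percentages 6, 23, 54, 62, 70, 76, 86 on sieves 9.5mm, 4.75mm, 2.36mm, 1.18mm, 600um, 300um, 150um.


FM = sum(cumulative % retained) / 100
= 377 / 100
= 3.77

3.77


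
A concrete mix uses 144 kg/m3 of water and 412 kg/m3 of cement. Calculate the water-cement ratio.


w/c = water / cement
w/c = 144 / 412 = 0.35

0.35


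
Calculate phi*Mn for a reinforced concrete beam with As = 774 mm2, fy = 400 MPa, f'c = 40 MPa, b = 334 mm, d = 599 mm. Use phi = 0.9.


a = As * fy / (0.85 * f'c * b)
= 774 * 400 / (0.85 * 40 * 334)
= 27.2631 mm
Mn = As * fy * (d - a/2) / 10^6
= 181.2301 kN-m
phi*Mn = 0.9 * 181.2301 = 163.11 kN-m

163.11


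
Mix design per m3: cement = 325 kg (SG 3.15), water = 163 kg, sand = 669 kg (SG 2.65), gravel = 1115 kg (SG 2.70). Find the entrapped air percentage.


Vol cement = 325 / (3.15 * 1000) = 0.103175 m3
Vol water = 163 / 1000 = 0.163 m3
Vol sand = 669 / (2.65 * 1000) = 0.252453 m3
Vol gravel = 1115 / (2.70 * 1000) = 0.412963 m3
Total solid + water volume = 0.93159 m3
Air = (1 - 0.93159) * 100 = 6.84%

6.84


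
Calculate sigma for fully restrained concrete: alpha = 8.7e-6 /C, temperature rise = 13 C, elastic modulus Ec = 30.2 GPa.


sigma = alpha * dT * Ec
= 8.7e-6 * 13 * 30.2 * 1000
= 3.416 MPa

3.416


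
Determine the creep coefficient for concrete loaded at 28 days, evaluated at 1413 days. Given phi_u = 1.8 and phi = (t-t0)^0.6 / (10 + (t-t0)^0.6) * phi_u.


dt = 1413 - 28 = 1385
phi = 1385^0.6 / (10 + 1385^0.6) * 1.8
= 1.592

1.592


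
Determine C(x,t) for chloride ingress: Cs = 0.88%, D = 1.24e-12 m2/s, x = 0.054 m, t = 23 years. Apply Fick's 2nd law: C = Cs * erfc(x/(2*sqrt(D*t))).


t_seconds = 23 * 365.25 * 24 * 3600 = 725824800.0 s
arg = 0.054 / (2 * sqrt(1.24e-12 * 725824800.0))
= 0.9
erfc(0.9) = 0.2031
C = 0.88 * 0.2031 = 0.1787%

0.1787


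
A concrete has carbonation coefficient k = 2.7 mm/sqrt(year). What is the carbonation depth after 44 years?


depth = k * sqrt(t)
= 2.7 * sqrt(44)
= 17.91 mm

17.91


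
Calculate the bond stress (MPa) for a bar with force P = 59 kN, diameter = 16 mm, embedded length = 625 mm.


u = P / (pi * db * ld)
= 59 * 1000 / (pi * 16 * 625)
= 1.878 MPa

1.878


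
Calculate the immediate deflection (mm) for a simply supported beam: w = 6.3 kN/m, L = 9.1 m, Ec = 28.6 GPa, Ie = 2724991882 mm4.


Convert: L = 9.1 m = 9100 mm, Ec = 28.6 GPa = 28600 MPa
delta = 5 * 6.3 * 9100^4 / (384 * 28600 * 2724991882)
= 7.22 mm

7.22


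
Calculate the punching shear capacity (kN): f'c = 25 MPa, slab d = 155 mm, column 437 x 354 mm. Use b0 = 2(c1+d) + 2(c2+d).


b0 = 2*(437 + 155) + 2*(354 + 155) = 2202 mm
Vc = 0.33 * sqrt(25) * 2202 * 155 / 1000
= 563.16 kN

563.16


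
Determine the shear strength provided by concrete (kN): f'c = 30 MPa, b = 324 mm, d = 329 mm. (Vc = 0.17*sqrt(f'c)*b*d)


Vc = 0.17 * sqrt(30) * 324 * 329 / 1000
= 99.25 kN

99.25


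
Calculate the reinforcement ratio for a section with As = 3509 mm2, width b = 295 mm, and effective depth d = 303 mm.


rho = As / (b * d)
= 3509 / (295 * 303)
= 0.0393

0.0393


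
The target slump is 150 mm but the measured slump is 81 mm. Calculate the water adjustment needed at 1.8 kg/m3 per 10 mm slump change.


Difference = 150 - 81 = 69 mm
Water adjustment = 69 * 1.8 / 10 = 12.4 kg/m3

12.4


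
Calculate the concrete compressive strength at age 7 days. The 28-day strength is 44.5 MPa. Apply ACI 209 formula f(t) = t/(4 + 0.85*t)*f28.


f(7) = 7 / (4 + 0.85 * 7) * 44.5
= 7 / 9.95 * 44.5
= 31.31 MPa

31.31


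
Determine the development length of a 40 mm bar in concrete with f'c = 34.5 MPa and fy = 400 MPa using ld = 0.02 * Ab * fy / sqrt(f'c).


Ab = pi * 40^2 / 4 = 1256.637 mm2
ld = 0.02 * 1256.637 * 400 / sqrt(34.5)
= 1711.6 mm

1711.6


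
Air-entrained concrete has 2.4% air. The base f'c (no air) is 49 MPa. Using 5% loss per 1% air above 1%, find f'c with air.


Strength loss = (2.4 - 1) * 5 = 7.0%
f'c = 49 * (1 - 7.0/100)
= 45.57 MPa

45.57


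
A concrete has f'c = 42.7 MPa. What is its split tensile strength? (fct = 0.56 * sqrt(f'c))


fct = 0.56 * sqrt(42.7)
= 0.56 * 6.535
= 3.659 MPa

3.659
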